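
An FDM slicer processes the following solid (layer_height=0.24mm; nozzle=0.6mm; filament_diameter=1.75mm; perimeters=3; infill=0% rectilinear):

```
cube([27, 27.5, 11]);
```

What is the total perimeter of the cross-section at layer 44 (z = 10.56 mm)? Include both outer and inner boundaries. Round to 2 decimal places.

At z = 10.56 mm: the cube (footprint 27×27.5) is included at this height (perimeter 109.00 mm). Overall, the cross-section is a single solid region. Total boundary length (outer) = 109.00 mm.

109.00 mm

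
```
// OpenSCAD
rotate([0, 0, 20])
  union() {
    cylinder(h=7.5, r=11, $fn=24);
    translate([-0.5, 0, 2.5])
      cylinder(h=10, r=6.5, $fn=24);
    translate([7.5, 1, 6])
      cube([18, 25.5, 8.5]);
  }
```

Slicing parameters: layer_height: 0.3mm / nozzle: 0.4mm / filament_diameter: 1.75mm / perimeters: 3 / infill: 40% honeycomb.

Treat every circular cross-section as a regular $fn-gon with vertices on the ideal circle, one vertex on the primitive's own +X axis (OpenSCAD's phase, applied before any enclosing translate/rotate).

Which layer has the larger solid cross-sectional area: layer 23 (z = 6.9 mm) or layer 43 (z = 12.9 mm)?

layer 23 (z = 6.9 mm)

Layer 23 (z = 6.9): the r=11 cylinder gives a regular 24-gon of circumradius 11 (constant along its height) (area = (24/2)·11.000²·sin(360°/24) = 375.81 mm²); the r=6.5 cylinder at (-0.5, 0) gives a regular 24-gon of circumradius 6.5 (constant along its height) (area = (24/2)·6.500²·sin(360°/24) = 131.22 mm²); the cube at (7.5, 1) (footprint 18×25.5) is included at this height (area 459.00 mm²); Taking the union: the regions partially overlap — summed areas 966.03 mm² minus the doubly-counted overlap 146.71 mm² gives 819.32 mm² — area = 819.32 mm²; (whole slice rotated 20° about Z — lengths, areas and connectivity unchanged). So its area = 819.32 mm². Layer 43 (z = 12.9): the cylinder is not intersected at this z (z outside [0, 7.5]); the cylinder at (-0.5, 0) is not intersected at this z (z outside [2.5, 12.5]); the 18×25.5 cube at (7.5, 1) contributes its full rectangle (area 459.00 mm²); Taking the union: only the 18×25.5 cube at (7.5, 1) is present, so the union is just that shape — area = 459.00 mm²; (rotated 20° about Z; rotation is an isometry so areas/perimeters/island counts are preserved). So its area = 459.00 mm². Layer 23 is larger (819.32 vs 459.00 mm²).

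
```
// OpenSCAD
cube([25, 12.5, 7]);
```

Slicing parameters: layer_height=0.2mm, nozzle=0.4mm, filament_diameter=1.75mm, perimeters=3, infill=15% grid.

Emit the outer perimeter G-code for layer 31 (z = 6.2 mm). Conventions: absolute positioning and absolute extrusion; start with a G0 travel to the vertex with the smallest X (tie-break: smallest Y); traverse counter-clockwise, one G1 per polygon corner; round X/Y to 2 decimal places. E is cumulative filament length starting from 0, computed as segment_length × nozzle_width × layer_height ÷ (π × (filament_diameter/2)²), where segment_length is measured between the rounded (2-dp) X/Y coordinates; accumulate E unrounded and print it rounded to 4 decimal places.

G0 X0.00 Y0.00 Z6.20
G1 X25.00 Y0.00 E0.8315
G1 X25.00 Y12.50 E1.2473
G1 X0.00 Y12.50 E2.0788
G1 X0.00 Y0.00 E2.4945

At z = 6.2 mm: the cube (footprint 25×12.5) is included at this height. The outline is a single polygon with 4 vertices. Extrusion per mm of travel: 0.4 × 0.2 / (π × 0.875²) = 0.033260. Accumulating E over each segment gives final E = 2.4945.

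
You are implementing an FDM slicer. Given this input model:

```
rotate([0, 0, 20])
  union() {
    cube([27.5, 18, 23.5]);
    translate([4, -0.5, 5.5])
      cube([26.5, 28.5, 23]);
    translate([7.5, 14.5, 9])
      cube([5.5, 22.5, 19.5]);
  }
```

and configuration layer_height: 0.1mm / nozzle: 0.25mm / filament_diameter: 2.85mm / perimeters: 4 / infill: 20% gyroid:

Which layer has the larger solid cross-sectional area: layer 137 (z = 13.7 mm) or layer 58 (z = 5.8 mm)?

layer 137 (z = 13.7 mm)

Layer 137 (z = 13.7): the 27.5×18 cube contributes its full rectangle (area 495.00 mm²); the cube at (4, -0.5) is present — its section is the full 26.5×28.5 rectangle (area 755.25 mm²); the cube at (7.5, 14.5) is present — its section is the full 5.5×22.5 rectangle (area 123.75 mm²); Merging all regions: the regions partially overlap — summed areas 1374.00 mm² minus the doubly-counted overlap 497.25 mm² gives 876.75 mm² — area = 876.75 mm²; (whole slice rotated 20° about Z — lengths, areas and connectivity unchanged). So its area = 876.75 mm². Layer 58 (z = 5.8): the cube (footprint 27.5×18) is included at this height (area 495.00 mm²); the cube at (4, -0.5) (footprint 26.5×28.5) is included at this height (area 755.25 mm²); the cube at (7.5, 14.5) is not intersected at this z (z outside [9, 28.5]); Combining (union): the regions partially overlap — summed areas 1250.25 mm² minus the doubly-counted overlap 423.00 mm² gives 827.25 mm² — area = 827.25 mm²; (whole slice rotated 20° about Z — lengths, areas and connectivity unchanged). So its area = 827.25 mm². Layer 137 is larger (876.75 vs 827.25 mm²).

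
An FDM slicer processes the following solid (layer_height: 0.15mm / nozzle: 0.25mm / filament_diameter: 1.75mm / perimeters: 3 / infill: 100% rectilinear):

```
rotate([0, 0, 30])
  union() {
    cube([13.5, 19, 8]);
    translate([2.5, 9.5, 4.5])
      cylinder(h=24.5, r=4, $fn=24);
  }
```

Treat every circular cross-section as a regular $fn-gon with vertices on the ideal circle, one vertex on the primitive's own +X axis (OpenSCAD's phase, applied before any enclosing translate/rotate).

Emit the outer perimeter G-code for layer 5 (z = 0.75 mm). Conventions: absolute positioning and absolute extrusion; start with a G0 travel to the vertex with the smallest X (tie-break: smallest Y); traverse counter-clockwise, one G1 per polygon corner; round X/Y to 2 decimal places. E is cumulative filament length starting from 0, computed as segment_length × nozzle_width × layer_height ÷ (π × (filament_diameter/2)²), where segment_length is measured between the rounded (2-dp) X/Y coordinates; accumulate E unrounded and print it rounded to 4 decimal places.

G0 X-9.50 Y16.45 Z0.75
G1 X0.00 Y0.00 E0.2962
G1 X11.69 Y6.75 E0.5066
G1 X2.19 Y23.20 E0.8028
G1 X-9.50 Y16.45 E1.0132

At z = 0.75 mm: the cube (footprint 13.5×19) is included at this height; the cylinder at (2.5, 9.5) is not intersected at this z (z outside [4.5, 29]); Merging all regions: only the 13.5×19 cube is present, so the union is just that shape — 1 connected region; (whole slice rotated 30° about Z — lengths, areas and connectivity unchanged). The outline is a single polygon with 4 vertices. Extrusion per mm of travel: 0.25 × 0.15 / (π × 0.875²) = 0.015591. Accumulating E over each segment gives final E = 1.0132.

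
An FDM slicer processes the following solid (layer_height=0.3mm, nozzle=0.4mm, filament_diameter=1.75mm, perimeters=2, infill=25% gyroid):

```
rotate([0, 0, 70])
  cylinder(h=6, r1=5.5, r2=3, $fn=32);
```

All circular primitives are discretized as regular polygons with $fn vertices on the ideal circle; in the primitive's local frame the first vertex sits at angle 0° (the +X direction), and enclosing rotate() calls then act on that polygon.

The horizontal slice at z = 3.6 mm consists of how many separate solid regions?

At z = 3.6 mm: the cone contributes a regular 32-gon of circumradius 4.000 (interpolated between r1=5.5 and r2=3 at t=0.600); (whole slice rotated 70° about Z — lengths, areas and connectivity unchanged). The result has 1 disconnected region.

1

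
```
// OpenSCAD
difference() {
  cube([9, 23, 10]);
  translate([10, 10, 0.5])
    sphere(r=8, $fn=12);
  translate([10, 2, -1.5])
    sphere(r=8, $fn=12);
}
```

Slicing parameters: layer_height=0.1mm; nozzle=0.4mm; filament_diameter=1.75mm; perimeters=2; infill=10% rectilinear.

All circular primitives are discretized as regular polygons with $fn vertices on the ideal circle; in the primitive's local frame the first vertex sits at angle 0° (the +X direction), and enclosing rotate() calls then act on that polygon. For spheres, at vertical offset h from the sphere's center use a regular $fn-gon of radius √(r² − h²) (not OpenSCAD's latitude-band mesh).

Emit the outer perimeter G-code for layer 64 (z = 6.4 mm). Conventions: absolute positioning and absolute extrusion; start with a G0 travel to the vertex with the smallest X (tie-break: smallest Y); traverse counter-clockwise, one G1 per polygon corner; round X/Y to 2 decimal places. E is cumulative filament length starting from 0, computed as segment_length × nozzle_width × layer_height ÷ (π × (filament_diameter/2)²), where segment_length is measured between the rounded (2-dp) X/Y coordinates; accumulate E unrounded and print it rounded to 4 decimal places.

At z = 6.4 mm: the 9×23 cube contributes its full rectangle; the r=8 sphere at (10, 10) contributes a regular 12-gon of circumradius √(8²−5.9²) = 5.403; the r=8 sphere at (10, 2) contributes a regular 12-gon of circumradius √(8²−7.9²) = 1.261; Subtracting the remaining from the first: starting from the 9×23 cube, the r=8 sphere at (10, 10) partially overlaps it — only the 33.25 mm² overlap (of its 87.57 mm²) is removed, clipping the outline; the r=8 sphere at (10, 2) partially overlaps it — only the 0.23 mm² overlap (of its 4.77 mm²) is removed, clipping the outline — 1 connected region. The outline is a single polygon with 16 vertices. Extrusion per mm of travel: 0.4 × 0.1 / (π × 0.875²) = 0.016630. Accumulating E over each segment gives final E = 1.1403.

G0 X0.00 Y0.00 Z6.40
G1 X9.00 Y0.00 E0.1497
G1 X9.00 Y1.28 E0.1710
G1 X8.91 Y1.37 E0.1731
G1 X8.74 Y2.00 E0.1839
G1 X8.91 Y2.63 E0.1948
G1 X9.00 Y2.72 E0.1969
G1 X9.00 Y4.87 E0.2326
G1 X7.30 Y5.32 E0.2619
G1 X5.32 Y7.30 E0.3085
G1 X4.60 Y10.00 E0.3549
G1 X5.32 Y12.70 E0.4014
G1 X7.30 Y14.68 E0.4480
G1 X9.00 Y15.13 E0.4772
G1 X9.00 Y23.00 E0.6081
G1 X0.00 Y23.00 E0.7578
G1 X0.00 Y0.00 E1.1403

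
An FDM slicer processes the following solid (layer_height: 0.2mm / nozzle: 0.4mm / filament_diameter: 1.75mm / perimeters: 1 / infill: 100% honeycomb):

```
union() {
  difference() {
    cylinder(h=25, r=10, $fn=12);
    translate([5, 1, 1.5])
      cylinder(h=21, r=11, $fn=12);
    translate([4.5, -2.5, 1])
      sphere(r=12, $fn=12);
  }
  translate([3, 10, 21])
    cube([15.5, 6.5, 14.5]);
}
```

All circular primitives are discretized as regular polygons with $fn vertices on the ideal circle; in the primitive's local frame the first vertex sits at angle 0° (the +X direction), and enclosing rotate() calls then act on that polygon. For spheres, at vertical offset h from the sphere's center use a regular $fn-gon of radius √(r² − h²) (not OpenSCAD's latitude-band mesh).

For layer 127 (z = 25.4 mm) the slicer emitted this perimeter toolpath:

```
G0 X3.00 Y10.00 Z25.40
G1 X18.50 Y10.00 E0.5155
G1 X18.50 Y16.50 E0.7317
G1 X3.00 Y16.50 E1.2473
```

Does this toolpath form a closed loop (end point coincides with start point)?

Start point (G0): (3.00, 10.00). End point (last G1): the path does not return to the start — open.

no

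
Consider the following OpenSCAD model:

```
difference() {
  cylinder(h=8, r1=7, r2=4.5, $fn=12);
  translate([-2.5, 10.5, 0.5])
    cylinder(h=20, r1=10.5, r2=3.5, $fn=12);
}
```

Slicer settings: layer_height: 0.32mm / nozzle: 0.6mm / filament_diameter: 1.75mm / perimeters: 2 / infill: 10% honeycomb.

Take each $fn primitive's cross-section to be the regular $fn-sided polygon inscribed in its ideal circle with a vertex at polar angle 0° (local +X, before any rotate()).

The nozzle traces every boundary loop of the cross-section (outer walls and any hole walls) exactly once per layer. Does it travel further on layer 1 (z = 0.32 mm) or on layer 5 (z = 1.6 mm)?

layer 1 (z = 0.32 mm)

Layer 1 (z = 0.32): the cone: at t=0.040 of its height the radius interpolates to r₁+(r₂−r₁)t = 6.900, giving a regular 12-gon of that circumradius (perimeter = 2·12·6.900·sin(180°/12) = 42.86 mm); the cone at (-2.5, 10.5) is not intersected at this z (z outside [0.5, 20.5]); Taking the first minus the rest: none of the subtracted shapes is present at this height, so the cone is unchanged — boundary = 42.86 mm. So its perimeter = 42.86 mm. Layer 5 (z = 1.6): the cone contributes a regular 12-gon of circumradius 6.500 (interpolated between r1=7 and r2=4.5 at t=0.200) (perimeter = 2·12·6.500·sin(180°/12) = 40.38 mm); the cone at (-2.5, 10.5) (r1=10.5→r2=3.5) has section circumradius 10.115 here — a regular 12-gon (perimeter = 2·12·10.115·sin(180°/12) = 62.83 mm); After the difference (first − rest): starting from the cone, the cone at (-2.5, 10.5) partially overlaps it — only the 43.71 mm² overlap (of its 306.94 mm²) is removed, clipping the outline — boundary = 38.30 mm. So its perimeter = 38.30 mm. Layer 1 is larger (42.86 vs 38.30 mm).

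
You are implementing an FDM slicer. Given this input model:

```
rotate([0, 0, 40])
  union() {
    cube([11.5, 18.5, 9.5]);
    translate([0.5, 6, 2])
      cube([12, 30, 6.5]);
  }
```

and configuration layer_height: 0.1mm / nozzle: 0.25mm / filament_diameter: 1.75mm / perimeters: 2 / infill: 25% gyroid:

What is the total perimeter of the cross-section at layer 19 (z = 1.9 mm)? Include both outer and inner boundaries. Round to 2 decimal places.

60.00 mm

At z = 1.9 mm: the cube (footprint 11.5×18.5) is included at this height (perimeter 60.00 mm); the cube at (0.5, 6) is not intersected at this z (z outside [2, 8.5]); Combining (union): only the 11.5×18.5 cube is present, so the union is just that shape — boundary = 60.00 mm; (rotated 40° about Z; rotation is an isometry so areas/perimeters/island counts are preserved). Overall, the cross-section is a single solid region. Total boundary length (outer) = 60.00 mm.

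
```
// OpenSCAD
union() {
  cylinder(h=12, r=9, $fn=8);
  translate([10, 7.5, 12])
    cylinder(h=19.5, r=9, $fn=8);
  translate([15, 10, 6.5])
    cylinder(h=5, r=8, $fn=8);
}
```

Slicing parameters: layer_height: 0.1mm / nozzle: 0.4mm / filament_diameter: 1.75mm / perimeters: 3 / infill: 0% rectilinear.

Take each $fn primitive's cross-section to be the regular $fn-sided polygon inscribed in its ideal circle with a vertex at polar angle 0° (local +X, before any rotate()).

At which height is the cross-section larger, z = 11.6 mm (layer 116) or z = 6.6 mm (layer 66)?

Layer 116 (z = 11.6): the r=9 cylinder contributes a regular 8-gon of circumradius 9 (area = (8/2)·9.000²·sin(360°/8) = 229.10 mm²); the cylinder at (10, 7.5) is absent (z outside [12, 31.5]); the cylinder at (15, 10) is not intersected at this z (z outside [6.5, 11.5]); Merging all regions: only the r=9 cylinder is present, so the union is just that shape — area = 229.10 mm². So its area = 229.10 mm². Layer 66 (z = 6.6): the r=9 cylinder gives a regular 8-gon of circumradius 9 (constant along its height) (area = (8/2)·9.000²·sin(360°/8) = 229.10 mm²); the cylinder at (10, 7.5) is absent (z outside [12, 31.5]); the r=8 cylinder at (15, 10) contributes a regular 8-gon of circumradius 8 (area = (8/2)·8.000²·sin(360°/8) = 181.02 mm²); Merging all regions: the 2 present regions are separate (no shared area or edge), so areas and boundary lengths simply add and each stays a separate island — area = 410.12 mm². So its area = 410.12 mm². Layer 66 is larger (410.12 vs 229.10 mm²).

layer 66 (z = 6.6 mm)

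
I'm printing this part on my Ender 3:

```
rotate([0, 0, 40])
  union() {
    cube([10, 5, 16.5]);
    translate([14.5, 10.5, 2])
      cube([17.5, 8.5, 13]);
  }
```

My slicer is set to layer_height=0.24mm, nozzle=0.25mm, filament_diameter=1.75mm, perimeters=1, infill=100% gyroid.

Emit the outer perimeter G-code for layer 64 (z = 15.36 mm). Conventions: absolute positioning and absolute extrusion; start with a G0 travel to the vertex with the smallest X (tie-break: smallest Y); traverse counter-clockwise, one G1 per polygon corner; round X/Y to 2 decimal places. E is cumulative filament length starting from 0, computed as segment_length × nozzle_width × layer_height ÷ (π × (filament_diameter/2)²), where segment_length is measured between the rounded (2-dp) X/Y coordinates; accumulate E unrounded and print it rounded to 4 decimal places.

G0 X-3.21 Y3.83 Z15.36
G1 X0.00 Y0.00 E0.1247
G1 X7.66 Y6.43 E0.3741
G1 X4.45 Y10.26 E0.4988
G1 X-3.21 Y3.83 E0.7483

At z = 15.36 mm: the 10×5 cube contributes its full rectangle; the cube at (14.5, 10.5) is not intersected at this z (z outside [2, 15]); Merging all regions: only the 10×5 cube is present, so the union is just that shape — 1 connected region; (rotated 40° about Z; rotation is an isometry so areas/perimeters/island counts are preserved). The outline is a single polygon with 4 vertices. Extrusion per mm of travel: 0.25 × 0.24 / (π × 0.875²) = 0.024945. Accumulating E over each segment gives final E = 0.7483.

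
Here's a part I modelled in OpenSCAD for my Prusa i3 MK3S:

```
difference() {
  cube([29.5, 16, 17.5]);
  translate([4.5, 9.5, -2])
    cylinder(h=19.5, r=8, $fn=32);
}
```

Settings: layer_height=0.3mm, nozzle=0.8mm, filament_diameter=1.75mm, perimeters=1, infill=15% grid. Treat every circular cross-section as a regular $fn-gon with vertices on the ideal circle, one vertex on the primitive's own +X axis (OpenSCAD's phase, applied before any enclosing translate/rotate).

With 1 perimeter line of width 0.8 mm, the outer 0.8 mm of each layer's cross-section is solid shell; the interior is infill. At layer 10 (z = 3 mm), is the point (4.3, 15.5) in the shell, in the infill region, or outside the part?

At z = 3 mm: the 29.5×16 cube contributes its full rectangle; the r=8 cylinder at (4.5, 9.5) contributes a regular 32-gon of circumradius 8; Taking the first minus the rest: starting from the 29.5×16 cube, the r=8 cylinder at (4.5, 9.5) partially overlaps it — only the 158.38 mm² overlap (of its 199.77 mm²) is removed, clipping the outline — 1 connected region. Overall, the cross-section is a single solid region. The nearest boundary edge runs (10.16, 15.16)→(9.13, 16.00); distance from the point to it = 4.86 mm. The point is not inside any of the regions above, so it lies outside the cross-section (4.86 mm from the nearest boundary).

outside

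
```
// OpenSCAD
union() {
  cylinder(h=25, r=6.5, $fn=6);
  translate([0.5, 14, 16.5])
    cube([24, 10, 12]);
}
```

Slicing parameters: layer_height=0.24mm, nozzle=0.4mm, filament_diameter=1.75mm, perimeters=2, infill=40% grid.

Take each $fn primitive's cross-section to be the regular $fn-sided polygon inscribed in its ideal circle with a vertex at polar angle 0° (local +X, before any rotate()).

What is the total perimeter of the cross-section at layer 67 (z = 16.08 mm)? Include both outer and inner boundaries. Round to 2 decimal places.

At z = 16.08 mm: the r=6.5 cylinder gives a regular 6-gon of circumradius 6.5 (constant along its height) (perimeter = 2·6·6.500·sin(180°/6) = 39.00 mm); the cube at (0.5, 14) is absent (z outside [16.5, 28.5]); Combining (union): only the r=6.5 cylinder is present, so the union is just that shape — boundary = 39.00 mm. Overall, the cross-section is a single solid region. Total boundary length (outer) = 39.00 mm.

39.00 mm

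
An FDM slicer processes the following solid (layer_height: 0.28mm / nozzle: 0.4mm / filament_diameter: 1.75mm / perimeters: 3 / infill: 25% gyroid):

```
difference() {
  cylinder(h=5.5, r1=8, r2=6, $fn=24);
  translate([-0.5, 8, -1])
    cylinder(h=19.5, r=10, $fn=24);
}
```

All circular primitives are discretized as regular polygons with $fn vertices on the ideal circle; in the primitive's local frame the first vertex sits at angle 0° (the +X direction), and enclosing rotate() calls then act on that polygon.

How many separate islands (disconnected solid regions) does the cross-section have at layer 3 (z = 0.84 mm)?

At z = 0.84 mm: the cone: at t=0.153 of its height the radius interpolates to r₁+(r₂−r₁)t = 7.695, giving a regular 24-gon of that circumradius; the r=10 cylinder at (-0.5, 8) contributes a regular 24-gon of circumradius 10; Subtracting the remaining from the first: starting from the cone, the r=10 cylinder at (-0.5, 8) partially overlaps it — only the 104.85 mm² overlap (of its 310.58 mm²) is removed, clipping the outline — 1 connected region. Overall, the cross-section is a single solid region. Island count = 1.

1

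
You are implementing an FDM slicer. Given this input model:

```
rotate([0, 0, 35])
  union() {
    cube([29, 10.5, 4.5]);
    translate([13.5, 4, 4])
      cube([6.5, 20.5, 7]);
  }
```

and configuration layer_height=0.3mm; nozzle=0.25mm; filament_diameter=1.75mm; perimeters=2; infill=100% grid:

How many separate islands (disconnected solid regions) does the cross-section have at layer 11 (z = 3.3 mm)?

At z = 3.3 mm: the 29×10.5 cube contributes its full rectangle; the cube at (13.5, 4) is absent (z outside [4, 11]); Taking the union: only the 29×10.5 cube is present, so the union is just that shape — 1 connected region; (rotated 35° about Z; rotation is an isometry so areas/perimeters/island counts are preserved). Overall, the cross-section is a single solid region. Island count = 1.

1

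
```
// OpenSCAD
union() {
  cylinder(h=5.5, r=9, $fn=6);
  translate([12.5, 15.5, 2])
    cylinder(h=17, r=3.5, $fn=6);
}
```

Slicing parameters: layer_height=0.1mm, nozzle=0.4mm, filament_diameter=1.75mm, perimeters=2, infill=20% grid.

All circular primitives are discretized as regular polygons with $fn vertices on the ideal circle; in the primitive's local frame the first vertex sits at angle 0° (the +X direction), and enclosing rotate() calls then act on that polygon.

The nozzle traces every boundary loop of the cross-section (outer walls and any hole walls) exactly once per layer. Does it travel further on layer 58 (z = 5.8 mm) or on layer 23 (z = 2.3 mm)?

layer 23 (z = 2.3 mm)

Layer 58 (z = 5.8): the cylinder is not intersected at this z (z outside [0, 5.5]); the r=3.5 cylinder at (12.5, 15.5) contributes a regular 6-gon of circumradius 3.5 (perimeter = 2·6·3.500·sin(180°/6) = 21.00 mm); Merging all regions: only the r=3.5 cylinder at (12.5, 15.5) is present, so the union is just that shape — boundary = 21.00 mm. So its perimeter = 21.00 mm. Layer 23 (z = 2.3): the r=9 cylinder gives a regular 6-gon of circumradius 9 (constant along its height) (perimeter = 2·6·9.000·sin(180°/6) = 54.00 mm); the r=3.5 cylinder at (12.5, 15.5) gives a regular 6-gon of circumradius 3.5 (constant along its height) (perimeter = 2·6·3.500·sin(180°/6) = 21.00 mm); Taking the union: the 2 present regions are separate (no shared area or edge), so areas and boundary lengths simply add and each stays a separate island — boundary = 75.00 mm. So its perimeter = 75.00 mm. Layer 23 is larger (75.00 vs 21.00 mm).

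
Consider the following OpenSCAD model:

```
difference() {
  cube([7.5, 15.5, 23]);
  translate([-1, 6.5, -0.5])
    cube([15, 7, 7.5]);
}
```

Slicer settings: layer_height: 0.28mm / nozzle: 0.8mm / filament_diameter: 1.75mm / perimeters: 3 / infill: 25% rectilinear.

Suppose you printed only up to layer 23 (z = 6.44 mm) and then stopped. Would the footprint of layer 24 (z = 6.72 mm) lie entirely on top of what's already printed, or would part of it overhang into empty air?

entirely on top

Compare the two slices. At z = 6.44: the cube (footprint 7.5×15.5) is included at this height (area 116.25 mm²); the 15×7 cube at (-1, 6.5) contributes its full rectangle (area 105.00 mm²); After the difference (first − rest): starting from the 7.5×15.5 cube (116.25 mm²), the 15×7 cube at (-1, 6.5) partially overlaps it — only the 52.50 mm² overlap (of its 105.00 mm²) is removed, clipping the outline — area = 63.75 mm². At z = 6.72: the cube is present — its section is the full 7.5×15.5 rectangle (area 116.25 mm²); the cube at (-1, 6.5) (footprint 15×7) is included at this height (area 105.00 mm²); Subtracting the remaining from the first: starting from the 7.5×15.5 cube (116.25 mm²), the 15×7 cube at (-1, 6.5) partially overlaps it — only the 52.50 mm² overlap (of its 105.00 mm²) is removed, clipping the outline — area = 63.75 mm². Checking containment: the cross-section at z = 6.72 is a subset of the cross-section at z = 6.44.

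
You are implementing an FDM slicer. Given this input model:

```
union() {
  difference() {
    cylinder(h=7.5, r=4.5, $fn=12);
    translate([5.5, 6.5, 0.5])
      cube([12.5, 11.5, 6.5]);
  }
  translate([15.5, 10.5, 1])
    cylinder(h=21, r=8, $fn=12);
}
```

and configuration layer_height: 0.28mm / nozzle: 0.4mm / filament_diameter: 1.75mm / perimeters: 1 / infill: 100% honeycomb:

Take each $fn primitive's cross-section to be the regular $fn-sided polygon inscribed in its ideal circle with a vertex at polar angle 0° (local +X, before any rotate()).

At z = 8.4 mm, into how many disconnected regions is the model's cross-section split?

At z = 8.4 mm: the cylinder is absent (z outside [0, 7.5]); the cube at (5.5, 6.5) does not reach this height (z outside [0.5, 7]); Subtracting the remaining from the first: the first operand is absent here, so nothing remains; the r=8 cylinder at (15.5, 10.5) contributes a regular 12-gon of circumradius 8; Combining (union): only the r=8 cylinder at (15.5, 10.5) is present, so the union is just that shape — 1 connected region. The result has 1 disconnected region.

1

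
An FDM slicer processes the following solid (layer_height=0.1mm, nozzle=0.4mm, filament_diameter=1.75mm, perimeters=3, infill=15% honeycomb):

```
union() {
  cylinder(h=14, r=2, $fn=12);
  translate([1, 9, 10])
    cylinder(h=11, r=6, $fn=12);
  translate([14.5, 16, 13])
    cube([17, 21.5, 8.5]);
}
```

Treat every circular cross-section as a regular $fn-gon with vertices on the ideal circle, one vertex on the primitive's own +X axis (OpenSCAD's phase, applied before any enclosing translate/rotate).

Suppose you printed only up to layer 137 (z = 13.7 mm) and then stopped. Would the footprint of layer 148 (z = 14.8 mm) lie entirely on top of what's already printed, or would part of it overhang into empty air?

Compare the two slices. At z = 13.7: the cylinder: section is a regular 12-gon, circumradius r=2 (area = (12/2)·2.000²·sin(360°/12) = 12.00 mm²); the r=6 cylinder at (1, 9) contributes a regular 12-gon of circumradius 6 (area = (12/2)·6.000²·sin(360°/12) = 108.00 mm²); the 17×21.5 cube at (14.5, 16) contributes its full rectangle (area 365.50 mm²); Taking the union: the 3 present regions are separate (no shared area or edge), so areas and boundary lengths simply add and each stays a separate island — area = 485.50 mm². At z = 14.8: the cylinder is absent (z outside [0, 14]); the r=6 cylinder at (1, 9) contributes a regular 12-gon of circumradius 6 (area = (12/2)·6.000²·sin(360°/12) = 108.00 mm²); the cube at (14.5, 16) is present — its section is the full 17×21.5 rectangle (area 365.50 mm²); Combining (union): the 2 present regions are separate (no shared area or edge), so areas and boundary lengths simply add and each stays a separate island — area = 473.50 mm². Checking containment: the cross-section at z = 14.8 is a subset of the cross-section at z = 13.7.

entirely on top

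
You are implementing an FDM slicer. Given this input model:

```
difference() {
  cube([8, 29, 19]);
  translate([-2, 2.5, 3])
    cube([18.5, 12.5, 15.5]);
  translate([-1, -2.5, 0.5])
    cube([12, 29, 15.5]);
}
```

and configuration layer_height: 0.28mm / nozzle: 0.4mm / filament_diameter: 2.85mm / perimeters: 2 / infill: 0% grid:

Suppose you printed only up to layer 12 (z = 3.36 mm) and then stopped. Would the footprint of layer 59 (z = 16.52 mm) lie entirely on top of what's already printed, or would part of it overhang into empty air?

Compare the two slices. At z = 3.36: the cube is present — its section is the full 8×29 rectangle (area 232.00 mm²); the cube at (-2, 2.5) is present — its section is the full 18.5×12.5 rectangle (area 231.25 mm²); the cube at (-1, -2.5) (footprint 12×29) is included at this height (area 348.00 mm²); Subtracting the remaining from the first: starting from the 8×29 cube (232.00 mm²), the 18.5×12.5 cube at (-2, 2.5) partially overlaps it — only the 100.00 mm² overlap (of its 231.25 mm²) is removed, clipping the outline; the 12×29 cube at (-1, -2.5) partially overlaps it — only the 112.00 mm² overlap (of its 348.00 mm²) is removed, clipping the outline — area = 20.00 mm². At z = 16.52: the cube is present — its section is the full 8×29 rectangle (area 232.00 mm²); the cube at (-2, 2.5) (footprint 18.5×12.5) is included at this height (area 231.25 mm²); the cube at (-1, -2.5) is not intersected at this z (z outside [0.5, 16]); Subtracting the remaining from the first: starting from the 8×29 cube (232.00 mm²), the 18.5×12.5 cube at (-2, 2.5) partially overlaps it — only the 100.00 mm² overlap (of its 231.25 mm²) is removed, clipping the outline — area = 132.00 mm². Checking containment: at z = 16.52 the cross-section extends beyond the z = 3.36 cross-section by about 112.00 mm².

part overhangs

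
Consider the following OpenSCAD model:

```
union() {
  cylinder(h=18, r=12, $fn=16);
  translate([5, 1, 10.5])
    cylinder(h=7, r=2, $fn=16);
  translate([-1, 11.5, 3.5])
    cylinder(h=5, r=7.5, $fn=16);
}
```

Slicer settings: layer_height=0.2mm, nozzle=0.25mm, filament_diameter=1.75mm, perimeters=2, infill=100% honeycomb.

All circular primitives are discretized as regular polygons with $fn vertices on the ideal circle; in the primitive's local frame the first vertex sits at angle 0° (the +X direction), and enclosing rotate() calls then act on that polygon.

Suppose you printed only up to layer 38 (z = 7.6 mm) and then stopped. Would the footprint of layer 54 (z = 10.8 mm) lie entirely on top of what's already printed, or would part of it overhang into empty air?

Compare the two slices. At z = 7.6: the r=12 cylinder gives a regular 16-gon of circumradius 12 (constant along its height) (area = (16/2)·12.000²·sin(360°/16) = 440.85 mm²); the cylinder at (5, 1) is absent (z outside [10.5, 17.5]); the r=7.5 cylinder at (-1, 11.5) contributes a regular 16-gon of circumradius 7.5 (area = (16/2)·7.500²·sin(360°/16) = 172.21 mm²); Combining (union): the regions partially overlap — summed areas 613.06 mm² minus the doubly-counted overlap 78.83 mm² gives 534.23 mm² — area = 534.23 mm². At z = 10.8: the r=12 cylinder contributes a regular 16-gon of circumradius 12 (area = (16/2)·12.000²·sin(360°/16) = 440.85 mm²); the cylinder at (5, 1): section is a regular 16-gon, circumradius r=2 (area = (16/2)·2.000²·sin(360°/16) = 12.25 mm²); the cylinder at (-1, 11.5) is not intersected at this z (z outside [3.5, 8.5]); Combining (union): the r=2 cylinder at (5, 1) lies entirely inside the r=12 cylinder, so the union is just the r=12 cylinder — area = 440.85 mm². Checking containment: the cross-section at z = 10.8 is a subset of the cross-section at z = 7.6.

entirely on top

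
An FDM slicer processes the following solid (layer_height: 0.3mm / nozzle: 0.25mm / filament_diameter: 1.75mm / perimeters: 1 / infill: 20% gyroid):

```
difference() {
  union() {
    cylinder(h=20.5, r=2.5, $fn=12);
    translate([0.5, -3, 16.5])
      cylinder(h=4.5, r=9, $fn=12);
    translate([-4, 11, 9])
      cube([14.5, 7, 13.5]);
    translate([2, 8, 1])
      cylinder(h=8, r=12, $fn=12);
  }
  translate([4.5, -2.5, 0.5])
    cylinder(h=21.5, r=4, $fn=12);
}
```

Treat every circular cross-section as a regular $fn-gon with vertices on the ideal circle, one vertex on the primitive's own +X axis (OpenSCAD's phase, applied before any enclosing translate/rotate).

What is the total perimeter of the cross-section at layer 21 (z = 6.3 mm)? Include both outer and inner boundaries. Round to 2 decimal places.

At z = 6.3 mm: the r=2.5 cylinder contributes a regular 12-gon of circumradius 2.5 (perimeter = 2·12·2.500·sin(180°/12) = 15.53 mm); the cylinder at (0.5, -3) is not intersected at this z (z outside [16.5, 21]); the cube at (-4, 11) is not intersected at this z (z outside [9, 22.5]); the r=12 cylinder at (2, 8) gives a regular 12-gon of circumradius 12 (constant along its height) (perimeter = 2·12·12.000·sin(180°/12) = 74.54 mm); Taking the union: the r=2.5 cylinder lies entirely inside the r=12 cylinder at (2, 8), so the union is just the r=12 cylinder at (2, 8) — boundary = 74.54 mm; the cylinder at (4.5, -2.5): section is a regular 12-gon, circumradius r=4 (perimeter = 2·12·4.000·sin(180°/12) = 24.85 mm); After the difference (first − rest): starting from the result so far, the r=4 cylinder at (4.5, -2.5) partially overlaps it — only the 29.81 mm² overlap (of its 48.00 mm²) is removed, clipping the outline — boundary = 79.73 mm. Overall, the cross-section is a single solid region. Total boundary length (outer) = 79.73 mm.

79.73 mm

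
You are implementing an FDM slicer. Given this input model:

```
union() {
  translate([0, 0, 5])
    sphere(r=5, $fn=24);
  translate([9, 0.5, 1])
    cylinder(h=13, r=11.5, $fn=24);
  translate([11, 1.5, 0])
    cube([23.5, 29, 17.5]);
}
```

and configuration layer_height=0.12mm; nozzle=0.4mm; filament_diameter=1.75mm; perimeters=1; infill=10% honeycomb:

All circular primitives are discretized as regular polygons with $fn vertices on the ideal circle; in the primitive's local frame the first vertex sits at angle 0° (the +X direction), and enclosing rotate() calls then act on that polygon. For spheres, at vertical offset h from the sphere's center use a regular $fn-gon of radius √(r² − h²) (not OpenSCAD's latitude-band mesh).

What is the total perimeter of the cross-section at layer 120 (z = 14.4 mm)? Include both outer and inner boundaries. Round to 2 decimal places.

At z = 14.4 mm: the sphere is absent (|z−center|=9.400 > r=5); the cylinder at (9, 0.5) does not reach this height (z outside [1, 14]); the cube at (11, 1.5) (footprint 23.5×29) is included at this height (perimeter 105.00 mm); Merging all regions: only the 23.5×29 cube at (11, 1.5) is present, so the union is just that shape — boundary = 105.00 mm. Overall, the cross-section is a single solid region. Total boundary length (outer) = 105.00 mm.

105.00 mm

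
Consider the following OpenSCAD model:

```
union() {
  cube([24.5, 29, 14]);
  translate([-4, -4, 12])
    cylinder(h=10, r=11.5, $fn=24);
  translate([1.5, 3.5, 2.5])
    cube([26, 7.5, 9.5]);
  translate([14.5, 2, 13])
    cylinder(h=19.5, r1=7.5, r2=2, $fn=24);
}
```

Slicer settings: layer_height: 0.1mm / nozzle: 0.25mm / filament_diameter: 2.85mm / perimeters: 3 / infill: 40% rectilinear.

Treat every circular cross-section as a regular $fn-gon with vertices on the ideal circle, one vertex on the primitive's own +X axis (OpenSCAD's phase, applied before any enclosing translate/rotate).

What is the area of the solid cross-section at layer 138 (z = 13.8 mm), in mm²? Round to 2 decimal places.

At z = 13.8 mm: the cube is present — its section is the full 24.5×29 rectangle (area 710.50 mm²); the cylinder at (-4, -4): section is a regular 24-gon, circumradius r=11.5 (area = (24/2)·11.500²·sin(360°/24) = 410.75 mm²); the cube at (1.5, 3.5) is not intersected at this z (z outside [2.5, 12]); the cone at (14.5, 2) contributes a regular 24-gon of circumradius 7.274 (interpolated between r1=7.5 and r2=2 at t=0.041) (area = (24/2)·7.274²·sin(360°/24) = 164.35 mm²); Combining (union): the regions partially overlap — summed areas 1285.59 mm² minus the doubly-counted overlap 139.83 mm² gives 1145.76 mm² — area = 1145.76 mm². Overall, the cross-section is a single solid region. Net area = 1145.76 mm².

1145.76 mm²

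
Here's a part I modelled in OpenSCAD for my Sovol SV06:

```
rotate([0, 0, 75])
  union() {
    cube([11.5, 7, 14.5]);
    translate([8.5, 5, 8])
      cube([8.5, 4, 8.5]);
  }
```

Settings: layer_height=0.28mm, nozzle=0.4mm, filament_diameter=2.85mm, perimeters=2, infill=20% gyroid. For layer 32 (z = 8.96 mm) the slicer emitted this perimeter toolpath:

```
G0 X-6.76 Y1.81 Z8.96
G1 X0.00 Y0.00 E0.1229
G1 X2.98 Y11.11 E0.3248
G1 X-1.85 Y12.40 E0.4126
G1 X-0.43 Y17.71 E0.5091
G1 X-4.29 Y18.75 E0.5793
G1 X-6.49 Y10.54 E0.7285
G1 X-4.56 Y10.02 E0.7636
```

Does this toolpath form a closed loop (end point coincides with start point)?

Start point (G0): (-6.76, 1.81). End point (last G1): the path does not return to the start — open.

no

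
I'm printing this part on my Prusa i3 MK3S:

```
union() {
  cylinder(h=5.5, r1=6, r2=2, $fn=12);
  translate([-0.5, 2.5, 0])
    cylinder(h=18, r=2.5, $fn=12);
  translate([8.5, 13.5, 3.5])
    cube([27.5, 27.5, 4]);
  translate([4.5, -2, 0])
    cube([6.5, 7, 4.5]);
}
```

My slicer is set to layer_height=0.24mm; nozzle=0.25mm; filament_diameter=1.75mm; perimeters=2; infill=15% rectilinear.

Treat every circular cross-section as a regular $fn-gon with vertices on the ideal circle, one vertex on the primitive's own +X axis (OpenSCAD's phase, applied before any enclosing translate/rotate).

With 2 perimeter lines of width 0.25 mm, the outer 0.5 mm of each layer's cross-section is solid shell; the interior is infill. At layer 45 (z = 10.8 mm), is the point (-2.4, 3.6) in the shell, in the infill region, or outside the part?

shell

At z = 10.8 mm: the cone is absent (z outside [0, 5.5]); the cylinder at (-0.5, 2.5): section is a regular 12-gon, circumradius r=2.5; the cube at (8.5, 13.5) does not reach this height (z outside [3.5, 7.5]); the cube at (4.5, -2) does not reach this height (z outside [0, 4.5]); Taking the union: only the r=2.5 cylinder at (-0.5, 2.5) is present, so the union is just that shape — 1 connected region. Overall, the cross-section is a single solid region. The nearest boundary edge runs (-1.75, 4.67)→(-2.67, 3.75); distance from the point to it = 0.29 mm. The point is inside the cross-section, 0.29 mm from the nearest boundary — within the 0.5 mm shell band (2 × 0.25).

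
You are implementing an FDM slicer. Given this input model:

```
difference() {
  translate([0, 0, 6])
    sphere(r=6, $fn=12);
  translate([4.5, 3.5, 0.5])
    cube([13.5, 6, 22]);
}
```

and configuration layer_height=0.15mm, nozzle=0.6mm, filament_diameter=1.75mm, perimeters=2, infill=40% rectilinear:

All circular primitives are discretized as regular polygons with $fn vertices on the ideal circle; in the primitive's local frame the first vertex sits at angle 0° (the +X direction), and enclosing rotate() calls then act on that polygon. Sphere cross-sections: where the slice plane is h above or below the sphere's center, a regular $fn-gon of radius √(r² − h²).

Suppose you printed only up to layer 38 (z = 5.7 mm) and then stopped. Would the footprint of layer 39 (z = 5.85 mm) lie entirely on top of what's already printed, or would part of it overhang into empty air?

Compare the two slices. At z = 5.7: the r=6 sphere contributes a regular 12-gon of circumradius √(6²−0.3²) = 5.992 (area = (12/2)·5.992²·sin(360°/12) = 107.73 mm²); the cube at (4.5, 3.5) is present — its section is the full 13.5×6 rectangle (area 81.00 mm²); After the difference (first − rest): starting from the r=6 sphere (107.73 mm²), the 13.5×6 cube at (4.5, 3.5) partially overlaps it — only the 0.02 mm² overlap (of its 81.00 mm²) is removed, clipping the outline — area = 107.71 mm². At z = 5.85: the r=6 sphere slices to a regular 12-gon of circumradius 5.998 (√(r²−h²) with h=0.15 from center) (area = (12/2)·5.998²·sin(360°/12) = 107.93 mm²); the 13.5×6 cube at (4.5, 3.5) contributes its full rectangle (area 81.00 mm²); Subtracting the remaining from the first: starting from the r=6 sphere (107.93 mm²), the 13.5×6 cube at (4.5, 3.5) partially overlaps it — only the 0.02 mm² overlap (of its 81.00 mm²) is removed, clipping the outline — area = 107.91 mm². Checking containment: the cross-section at z = 5.85 is a subset of the cross-section at z = 5.7.

entirely on top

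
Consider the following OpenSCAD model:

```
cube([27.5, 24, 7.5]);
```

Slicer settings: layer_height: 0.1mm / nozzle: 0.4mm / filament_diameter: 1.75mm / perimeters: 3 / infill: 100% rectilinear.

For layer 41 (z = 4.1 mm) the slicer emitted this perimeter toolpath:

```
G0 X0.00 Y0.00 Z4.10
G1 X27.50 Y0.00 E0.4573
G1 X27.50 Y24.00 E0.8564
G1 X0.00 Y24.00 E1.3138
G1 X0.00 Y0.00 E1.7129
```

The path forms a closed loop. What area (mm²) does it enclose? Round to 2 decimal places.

660.00 mm²

Apply the shoelace formula to the sequence of (X, Y) vertices; enclosed area = 660.00 mm².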